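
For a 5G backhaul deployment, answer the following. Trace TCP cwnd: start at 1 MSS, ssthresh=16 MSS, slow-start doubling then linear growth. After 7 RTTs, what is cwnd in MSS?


RTT 0: cwnd = 1 MSS (initial)
RTT 1: cwnd = 2 MSS (slow start, doubled)
RTT 2: cwnd = 4 MSS (slow start, doubled)
RTT 3: cwnd = 8 MSS (slow start, doubled)
RTT 4: cwnd = 16 MSS (slow start, doubled)
RTT 5: cwnd = 17 MSS (congestion avoidance, +1)
RTT 6: cwnd = 18 MSS (congestion avoidance, +1)
RTT 7: cwnd = 19 MSS (congestion avoidance, +1)

19


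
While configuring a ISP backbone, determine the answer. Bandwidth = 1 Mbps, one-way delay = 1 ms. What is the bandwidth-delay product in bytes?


Given: bandwidth = 1 Mbps, delay = 1 ms
BDP in bits = 1 * 10^6 * 1 / 1000
BDP in bits = 1000
BDP in bytes = 1000 / 8 = 125

125


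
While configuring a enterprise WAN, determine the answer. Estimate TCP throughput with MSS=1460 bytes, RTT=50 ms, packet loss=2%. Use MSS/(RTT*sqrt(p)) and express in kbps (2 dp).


Given: MSS = 1460 bytes, RTT = 50 ms, loss = 2%
RTT in seconds = 50 / 1000 = 0.05
Loss rate = 2% = 0.02
sqrt(loss) = sqrt(0.02) = 0.141421356237
Throughput (bytes/s) = 1460 / (0.05 * 0.141421356237) = 206475.1801
Throughput (kbps) = 206475.1801 * 8 / 1000 = 1651.801441 -> 1651.80 kbps (2 dp)

1651.80


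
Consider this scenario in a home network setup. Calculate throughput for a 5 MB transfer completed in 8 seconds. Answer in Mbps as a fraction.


Given: file = 5 MB, time = 8 s
File in Mb = 5 * 8 = 40 Mb
Throughput = 40 / 8 Mbps
Throughput = 5 Mbps

5


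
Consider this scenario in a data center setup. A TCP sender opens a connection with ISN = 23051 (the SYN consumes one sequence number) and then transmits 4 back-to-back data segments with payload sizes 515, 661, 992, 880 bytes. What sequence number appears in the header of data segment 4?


The SYN occupies sequence number ISN = 23051, so the first data byte is ISN + 1 = 23052.
SEQ of data segment i = (ISN + 1) + sum of payload sizes of segments 1..i-1.
Segment 1: SEQ = 23052, payload = 515 bytes
Segment 2: SEQ = 23567, payload = 661 bytes
Segment 3: SEQ = 24228, payload = 992 bytes
Segment 4: SEQ = 25220, payload = 880 bytes
SEQ of segment 4 = 23052 + 515 + 661 + 992 = 25220

25220


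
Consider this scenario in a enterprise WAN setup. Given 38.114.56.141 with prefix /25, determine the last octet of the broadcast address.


Given: IP = 38.114.56.141, prefix = /25
Host bits = 32 - 25 = 7
Network last octet = 141 AND mask = 128
Host part size = 2^7 - 1 = 127
Broadcast last octet = 128 OR 127 = 255

255


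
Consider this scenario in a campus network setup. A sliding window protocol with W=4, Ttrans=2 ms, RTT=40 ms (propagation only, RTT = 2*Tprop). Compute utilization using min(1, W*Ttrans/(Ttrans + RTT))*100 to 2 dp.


Given: W = 4, Ttrans = 2 ms, RTT = 40 ms (= 2 * Tprop, Tprop = 20 ms)
Cycle time = Ttrans + RTT = 2 + 40 = 42 ms (first packet sent until its ACK returns)
W * Ttrans = 4 * 2 = 8 ms of sending per cycle
W * Ttrans / (Ttrans + RTT) = 8 / 42 = 0.190476
U = min(1, 0.190476) = 0.190476
U% = 19.05%

19.05


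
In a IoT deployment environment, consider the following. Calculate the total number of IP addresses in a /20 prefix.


Given: CIDR prefix /20
Host bits = 32 - 20 = 12
Total addresses = 2^12 = 4096

4096


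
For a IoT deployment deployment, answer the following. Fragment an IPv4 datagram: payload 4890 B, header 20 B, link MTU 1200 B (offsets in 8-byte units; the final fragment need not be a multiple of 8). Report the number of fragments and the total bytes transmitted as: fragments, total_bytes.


Max data per non-final fragment = floor((MTU - header)/8)*8 = floor((1200 - 20)/8)*8 = floor(1180/8)*8 = 1176 B
Final fragment needs no 8-byte alignment: it can carry up to MTU - header = 1180 B
Non-final fragments needed = ceil((payload - 1180) / 1176) = ceil(3710/1176) = ceil(3.1548) = 4
Number of fragments = 4 + 1 = 5
Fragment sizes (data): 4 * 1176 B + 186 B (last, 186 <= 1180 OK)
Total bytes sent = payload + n_frags * header = 4890 + 5*20 = 4890 + 100 = 4990 B

5, 4990


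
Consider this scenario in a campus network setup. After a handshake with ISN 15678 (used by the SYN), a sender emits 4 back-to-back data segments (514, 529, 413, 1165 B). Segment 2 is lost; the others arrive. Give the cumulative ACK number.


SYN uses sequence number 15678; first data byte = ISN + 1 = 15679.
Segment 1: SEQ = 15679, len = 514 B, covers [15679, 16192]
Segment 2: SEQ = 16193, len = 529 B, covers [16193, 16721] [LOST]
Segment 3: SEQ = 16722, len = 413 B, covers [16722, 17134]
Segment 4: SEQ = 17135, len = 1165 B, covers [17135, 18299]
In-order data received: bytes [15679, 16192] (segments 1..1).
Segment 2 missing -> gap begins at byte 16193; later segments buffered out of order.
Cumulative ACK = next expected in-order byte = 15679 + 514 = 16193

16193


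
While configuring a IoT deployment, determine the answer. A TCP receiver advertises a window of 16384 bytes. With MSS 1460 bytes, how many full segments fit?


Given: RWND = 16384 bytes, MSS = 1460 bytes
Full segments = floor(RWND / MSS)
Full segments = floor(16384 / 1460)
Full segments = floor(11.2219) = 11

11


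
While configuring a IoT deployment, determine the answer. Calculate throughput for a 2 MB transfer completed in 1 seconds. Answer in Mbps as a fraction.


Given: file = 2 MB, time = 1 s
File in Mb = 2 * 8 = 16 Mb
Throughput = 16 / 1 Mbps
Throughput = 16 Mbps

16


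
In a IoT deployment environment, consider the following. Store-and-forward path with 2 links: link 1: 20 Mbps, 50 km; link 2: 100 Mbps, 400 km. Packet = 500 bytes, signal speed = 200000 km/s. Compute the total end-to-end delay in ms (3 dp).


Packet = 500 bytes = 4000 bits. Store-and-forward: sum (t_trans + t_prop) per link.
Link 1: t_trans = 4000/(20*10^6) s = 0.2000 ms; t_prop = 50/200000 s = 0.2500 ms; subtotal = 0.4500 ms
Link 2: t_trans = 4000/(100*10^6) s = 0.0400 ms; t_prop = 400/200000 s = 2.0000 ms; subtotal = 2.0400 ms
End-to-end = 0.4500 + 2.0400 = 2.4900 ms -> 2.490 ms (3 dp)

2.490


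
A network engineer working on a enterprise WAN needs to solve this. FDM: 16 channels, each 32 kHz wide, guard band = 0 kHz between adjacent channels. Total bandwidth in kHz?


Given: 16 channels, 32 kHz each, guard = 0 kHz
Channel bandwidth = 16 * 32 = 512 kHz
Guard bands = 15 gaps * 0 kHz = 0 kHz
Total = 512 + 0 = 512 kHz

512


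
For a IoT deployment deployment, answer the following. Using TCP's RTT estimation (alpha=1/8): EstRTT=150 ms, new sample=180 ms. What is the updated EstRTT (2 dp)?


Given: EstRTT = 150 ms, SampleRTT = 180 ms, alpha = 1/8
New EstRTT = (1 - alpha) * EstRTT + alpha * SampleRTT
(7/8) * 150 = 131.25
(1/8) * 180 = 22.5
New EstRTT = 131.25 + 22.5 = 153.75 ms -> 153.75 ms (2 dp)

153.75


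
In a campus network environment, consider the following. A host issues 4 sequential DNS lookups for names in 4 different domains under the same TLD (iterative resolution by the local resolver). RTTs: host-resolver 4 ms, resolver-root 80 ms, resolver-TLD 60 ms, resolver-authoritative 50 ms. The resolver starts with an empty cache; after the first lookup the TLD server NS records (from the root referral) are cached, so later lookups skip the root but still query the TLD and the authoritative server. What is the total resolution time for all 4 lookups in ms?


Lookup 1 (cold cache): local + root + TLD + auth = 4 + 80 + 60 + 50 = 194 ms
Lookups 2..4 (TLD NS cached -> skip root; new domain -> still ask TLD and auth): local + TLD + auth = 4 + 60 + 50 = 114 ms each
Remaining 3 lookups: 3 * 114 = 342 ms
Total = 194 + 342 = 536 ms

536


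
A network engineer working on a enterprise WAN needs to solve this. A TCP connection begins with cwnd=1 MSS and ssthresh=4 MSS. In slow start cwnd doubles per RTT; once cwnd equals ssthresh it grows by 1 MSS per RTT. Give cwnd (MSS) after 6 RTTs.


RTT 0: cwnd = 1 MSS (initial)
RTT 1: cwnd = 2 MSS (slow start, doubled)
RTT 2: cwnd = 4 MSS (slow start, doubled)
RTT 3: cwnd = 5 MSS (congestion avoidance, +1)
RTT 4: cwnd = 6 MSS (congestion avoidance, +1)
RTT 5: cwnd = 7 MSS (congestion avoidance, +1)
RTT 6: cwnd = 8 MSS (congestion avoidance, +1)

8


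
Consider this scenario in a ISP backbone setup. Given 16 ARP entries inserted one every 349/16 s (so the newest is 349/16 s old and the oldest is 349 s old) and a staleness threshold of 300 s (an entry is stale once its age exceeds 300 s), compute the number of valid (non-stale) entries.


Ages are k * 349/16 s for k = 1..16 (spacing = 21.8125 s).
Entry k is valid iff k * 349/16 <= 300 iff k <= 16 * 300 / 349 = 13.7536
n_valid = floor(13.7536) = 13
(n_stale = 16 - 13 = 3)

13


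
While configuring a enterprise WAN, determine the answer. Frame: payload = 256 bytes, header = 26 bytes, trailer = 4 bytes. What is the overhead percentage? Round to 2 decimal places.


Given: payload = 256 B, header = 26 B, trailer = 4 B
Overhead bytes = header + trailer = 26 + 4 = 30
Total frame = payload + overhead = 256 + 30 = 286
Overhead % = 30 / 286 * 100 = 10.4895% -> 10.49% (2 dp)

10.49


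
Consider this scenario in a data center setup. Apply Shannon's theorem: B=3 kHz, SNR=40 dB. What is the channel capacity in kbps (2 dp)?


Given: B = 3 kHz, SNR = 40 dB
SNR linear = 10^(40/10) = 10000
1 + SNR = 10001
log2(10001) = 13.2878566418
C = 3 * 1000 * 13.2878566418 = 39863.5699 bps
C = 39.863570 kbps -> 39.86 kbps (2 dp)

39.86


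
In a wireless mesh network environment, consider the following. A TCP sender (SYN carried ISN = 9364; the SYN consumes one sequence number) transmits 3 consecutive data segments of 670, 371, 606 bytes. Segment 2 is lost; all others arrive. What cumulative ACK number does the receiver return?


SYN uses sequence number 9364; first data byte = ISN + 1 = 9365.
Segment 1: SEQ = 9365, len = 670 B, covers [9365, 10034]
Segment 2: SEQ = 10035, len = 371 B, covers [10035, 10405] [LOST]
Segment 3: SEQ = 10406, len = 606 B, covers [10406, 11011]
In-order data received: bytes [9365, 10034] (segments 1..1).
Segment 2 missing -> gap begins at byte 10035; later segments buffered out of order.
Cumulative ACK = next expected in-order byte = 9365 + 670 = 10035

10035


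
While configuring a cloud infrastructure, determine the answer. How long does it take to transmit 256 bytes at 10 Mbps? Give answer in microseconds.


Given: packet = 256 bytes, bandwidth = 10 Mbps
Packet in bits = 256 * 8 = 2048 bits
Bandwidth = 10 * 10^6 = 10000000 bps
Time = 2048 / 10000000 seconds
Time in us = 2048 * 10^6 / 10000000 = 204.8

204.8


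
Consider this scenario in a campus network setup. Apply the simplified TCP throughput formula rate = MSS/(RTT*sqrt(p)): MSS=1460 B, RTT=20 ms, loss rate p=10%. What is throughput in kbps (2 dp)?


Given: MSS = 1460 bytes, RTT = 20 ms, loss = 10%
RTT in seconds = 20 / 1000 = 0.02
Loss rate = 10% = 0.1
sqrt(loss) = sqrt(0.1) = 0.316227766017
Throughput (bytes/s) = 1460 / (0.02 * 0.316227766017) = 230846.2692
Throughput (kbps) = 230846.2692 * 8 / 1000 = 1846.770154 -> 1846.77 kbps (2 dp)

1846.77


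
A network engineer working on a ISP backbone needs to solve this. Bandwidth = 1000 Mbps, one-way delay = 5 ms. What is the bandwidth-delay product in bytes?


Given: bandwidth = 1000 Mbps, delay = 5 ms
BDP in bits = 1000 * 10^6 * 5 / 1000
BDP in bits = 5000000
BDP in bytes = 5000000 / 8 = 625000

625000


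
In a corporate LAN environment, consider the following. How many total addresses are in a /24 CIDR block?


Given: CIDR prefix /24
Host bits = 32 - 24 = 8
Total addresses = 2^8 = 256

256


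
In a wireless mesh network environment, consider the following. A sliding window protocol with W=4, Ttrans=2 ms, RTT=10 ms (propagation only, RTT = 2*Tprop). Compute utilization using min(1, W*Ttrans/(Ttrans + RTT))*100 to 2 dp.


Given: W = 4, Ttrans = 2 ms, RTT = 10 ms (= 2 * Tprop, Tprop = 5 ms)
Cycle time = Ttrans + RTT = 2 + 10 = 12 ms (first packet sent until its ACK returns)
W * Ttrans = 4 * 2 = 8 ms of sending per cycle
W * Ttrans / (Ttrans + RTT) = 8 / 12 = 0.666667
U = min(1, 0.666667) = 0.666667
U% = 66.67%

66.67


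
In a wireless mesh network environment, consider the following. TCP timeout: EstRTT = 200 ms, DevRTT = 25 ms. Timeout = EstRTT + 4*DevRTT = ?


Given: EstRTT = 200 ms, DevRTT = 25 ms
Timeout = EstRTT + 4 * DevRTT
4 * DevRTT = 4 * 25 = 100
Timeout = 200 + 100 = 300 ms

300


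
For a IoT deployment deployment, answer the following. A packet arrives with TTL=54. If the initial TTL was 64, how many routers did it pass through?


Given: initial TTL = 64, received TTL = 54
Hops = initial TTL - received TTL
Hops = 64 - 54 = 10

10


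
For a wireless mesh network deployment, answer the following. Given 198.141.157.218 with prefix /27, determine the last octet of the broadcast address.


Given: IP = 198.141.157.218, prefix = /27
Host bits = 32 - 27 = 5
Network last octet = 218 AND mask = 192
Host part size = 2^5 - 1 = 31
Broadcast last octet = 192 OR 31 = 223

223


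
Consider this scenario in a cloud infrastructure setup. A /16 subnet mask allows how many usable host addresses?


Given: subnet mask /16
Host bits = 32 - 16 = 16
Total addresses = 2^16 = 65536
Usable hosts = 65536 - 2 (network + broadcast) = 65534

65534


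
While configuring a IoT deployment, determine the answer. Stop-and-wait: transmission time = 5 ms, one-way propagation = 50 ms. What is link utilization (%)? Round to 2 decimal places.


Given: Ttrans = 5 ms, Tprop = 50 ms
RTT = 2 * Tprop = 2 * 50 = 100 ms
U = Ttrans / (Ttrans + RTT)
U = 5 / (5 + 100)
U = 5 / 105 = 0.047619
U% = 4.76%

4.76


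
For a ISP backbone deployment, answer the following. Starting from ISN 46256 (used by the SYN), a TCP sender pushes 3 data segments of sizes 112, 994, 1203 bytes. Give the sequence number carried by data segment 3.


The SYN occupies sequence number ISN = 46256, so the first data byte is ISN + 1 = 46257.
SEQ of data segment i = (ISN + 1) + sum of payload sizes of segments 1..i-1.
Segment 1: SEQ = 46257, payload = 112 bytes
Segment 2: SEQ = 46369, payload = 994 bytes
Segment 3: SEQ = 47363, payload = 1203 bytes
SEQ of segment 3 = 46257 + 112 + 994 = 47363

47363


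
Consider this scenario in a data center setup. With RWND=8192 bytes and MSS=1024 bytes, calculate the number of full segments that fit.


Given: RWND = 8192 bytes, MSS = 1024 bytes
Full segments = floor(RWND / MSS)
Full segments = floor(8192 / 1024)
Full segments = floor(8.0) = 8

8


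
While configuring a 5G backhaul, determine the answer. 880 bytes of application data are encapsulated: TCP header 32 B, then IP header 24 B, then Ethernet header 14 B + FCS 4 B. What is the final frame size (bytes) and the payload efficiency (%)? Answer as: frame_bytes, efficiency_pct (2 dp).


TCP segment = 880 + 32 = 912 B
IP packet = 912 + 24 = 936 B
Ethernet frame = 936 + 14 + 4 = 954 B
Efficiency = app / frame = 880 / 954 = 0.922432 = 92.2432% -> 92.24% (2 dp)

954, 92.24


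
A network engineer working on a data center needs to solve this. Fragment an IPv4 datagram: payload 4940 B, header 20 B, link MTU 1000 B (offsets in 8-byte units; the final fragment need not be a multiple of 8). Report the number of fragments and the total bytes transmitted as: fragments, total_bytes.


Max data per non-final fragment = floor((MTU - header)/8)*8 = floor((1000 - 20)/8)*8 = floor(980/8)*8 = 976 B
Final fragment needs no 8-byte alignment: it can carry up to MTU - header = 980 B
Non-final fragments needed = ceil((payload - 980) / 976) = ceil(3960/976) = ceil(4.0574) = 5
Number of fragments = 5 + 1 = 6
Fragment sizes (data): 5 * 976 B + 60 B (last, 60 <= 980 OK)
Total bytes sent = payload + n_frags * header = 4940 + 6*20 = 4940 + 120 = 5060 B

6, 5060


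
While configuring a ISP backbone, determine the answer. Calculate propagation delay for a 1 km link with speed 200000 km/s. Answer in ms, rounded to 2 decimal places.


Given: distance = 1 km, speed = 200000 km/s
Delay = distance / speed = 1 / 200000 seconds
Delay in ms = 1 * 1000 / 200000
Delay = 0.0050 ms
Rounded to 2 dp = 0.01 ms

0.01


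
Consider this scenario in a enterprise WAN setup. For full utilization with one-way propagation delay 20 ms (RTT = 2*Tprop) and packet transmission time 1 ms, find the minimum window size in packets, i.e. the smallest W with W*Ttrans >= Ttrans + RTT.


Given: Ttrans = 1 ms, RTT = 40 ms (= 2 * Tprop, Tprop = 20 ms)
Time until first ACK returns = Ttrans + RTT = 1 + 40 = 41 ms
Need W * Ttrans >= Ttrans + RTT  ->  W >= (Ttrans + RTT) / Ttrans
(Ttrans + RTT) / Ttrans = 41 / 1 = 41
W_min = ceil(41) = 41

41


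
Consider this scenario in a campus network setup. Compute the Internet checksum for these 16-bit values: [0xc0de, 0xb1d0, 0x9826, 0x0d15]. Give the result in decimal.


Given words: [0xc0de, 0xb1d0, 0x9826, 0x0d15]
Step 1: Sum all words
Raw sum = 49374 + 45520 + 38950 + 3349 = 137193
Step 2: Fold carry: (6121 + 2) = 6123
One's complement = ~6123 & 0xFFFF = 59412

59412


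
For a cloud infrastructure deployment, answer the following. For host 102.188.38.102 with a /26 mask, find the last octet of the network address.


Given: IP = 102.188.38.102, prefix = /26
Subnet mask = 255.255.255.192
Last octet of IP: 102
Last octet of mask: 192
Network last octet = 102 AND 192 = 64

64


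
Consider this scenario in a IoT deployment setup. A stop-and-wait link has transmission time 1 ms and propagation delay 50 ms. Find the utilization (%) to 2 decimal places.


Given: Ttrans = 1 ms, Tprop = 50 ms
RTT = 2 * Tprop = 2 * 50 = 100 ms
U = Ttrans / (Ttrans + RTT)
U = 1 / (1 + 100)
U = 1 / 101 = 0.009901
U% = 0.99%

0.99


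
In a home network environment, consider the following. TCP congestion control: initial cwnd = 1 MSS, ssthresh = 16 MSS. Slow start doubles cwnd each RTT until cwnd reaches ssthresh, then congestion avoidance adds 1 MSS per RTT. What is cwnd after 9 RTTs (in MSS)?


RTT 0: cwnd = 1 MSS (initial)
RTT 1: cwnd = 2 MSS (slow start, doubled)
RTT 2: cwnd = 4 MSS (slow start, doubled)
RTT 3: cwnd = 8 MSS (slow start, doubled)
RTT 4: cwnd = 16 MSS (slow start, doubled)
RTT 5: cwnd = 17 MSS (congestion avoidance, +1)
RTT 6: cwnd = 18 MSS (congestion avoidance, +1)
RTT 7: cwnd = 19 MSS (congestion avoidance, +1)
RTT 8: cwnd = 20 MSS (congestion avoidance, +1)
RTT 9: cwnd = 21 MSS (congestion avoidance, +1)

21


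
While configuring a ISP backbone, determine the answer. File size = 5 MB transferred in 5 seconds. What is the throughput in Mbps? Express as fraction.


Given: file = 5 MB, time = 5 s
File in Mb = 5 * 8 = 40 Mb
Throughput = 40 / 5 Mbps
Throughput = 8 Mbps

8


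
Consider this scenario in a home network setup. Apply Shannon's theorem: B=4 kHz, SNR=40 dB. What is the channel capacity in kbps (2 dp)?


Given: B = 4 kHz, SNR = 40 dB
SNR linear = 10^(40/10) = 10000
1 + SNR = 10001
log2(10001) = 13.2878566418
C = 4 * 1000 * 13.2878566418 = 53151.4266 bps
C = 53.151427 kbps -> 53.15 kbps (2 dp)

53.15


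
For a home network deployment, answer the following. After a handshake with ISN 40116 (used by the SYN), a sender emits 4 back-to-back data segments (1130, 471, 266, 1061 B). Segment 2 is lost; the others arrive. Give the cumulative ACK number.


SYN uses sequence number 40116; first data byte = ISN + 1 = 40117.
Segment 1: SEQ = 40117, len = 1130 B, covers [40117, 41246]
Segment 2: SEQ = 41247, len = 471 B, covers [41247, 41717] [LOST]
Segment 3: SEQ = 41718, len = 266 B, covers [41718, 41983]
Segment 4: SEQ = 41984, len = 1061 B, covers [41984, 43044]
In-order data received: bytes [40117, 41246] (segments 1..1).
Segment 2 missing -> gap begins at byte 41247; later segments buffered out of order.
Cumulative ACK = next expected in-order byte = 40117 + 1130 = 41247

41247


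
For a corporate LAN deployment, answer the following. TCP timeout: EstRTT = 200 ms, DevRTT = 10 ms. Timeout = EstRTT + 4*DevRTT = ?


Given: EstRTT = 200 ms, DevRTT = 10 ms
Timeout = EstRTT + 4 * DevRTT
4 * DevRTT = 4 * 10 = 40
Timeout = 200 + 40 = 240 ms

240


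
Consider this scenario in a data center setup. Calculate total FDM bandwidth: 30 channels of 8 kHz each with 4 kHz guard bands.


Given: 30 channels, 8 kHz each, guard = 4 kHz
Channel bandwidth = 30 * 8 = 240 kHz
Guard bands = 29 gaps * 4 kHz = 116 kHz
Total = 240 + 116 = 356 kHz

356


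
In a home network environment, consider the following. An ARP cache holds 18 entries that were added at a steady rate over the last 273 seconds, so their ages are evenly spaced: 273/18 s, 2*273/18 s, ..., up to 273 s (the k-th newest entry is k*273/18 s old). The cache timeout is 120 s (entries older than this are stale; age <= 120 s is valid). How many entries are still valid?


Ages are k * 273/18 s for k = 1..18 (spacing = 15.1667 s).
Entry k is valid iff k * 273/18 <= 120 iff k <= 18 * 120 / 273 = 7.9121
n_valid = floor(7.9121) = 7
(n_stale = 18 - 7 = 11)

7


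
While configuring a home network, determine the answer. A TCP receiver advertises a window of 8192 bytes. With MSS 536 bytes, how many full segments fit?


Given: RWND = 8192 bytes, MSS = 536 bytes
Full segments = floor(RWND / MSS)
Full segments = floor(8192 / 536)
Full segments = floor(15.2836) = 15

15


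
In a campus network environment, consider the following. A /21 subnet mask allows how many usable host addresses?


Given: subnet mask /21
Host bits = 32 - 21 = 11
Total addresses = 2^11 = 2048
Usable hosts = 2048 - 2 (network + broadcast) = 2046

2046


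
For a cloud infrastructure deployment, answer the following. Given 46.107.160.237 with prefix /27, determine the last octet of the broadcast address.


Given: IP = 46.107.160.237, prefix = /27
Host bits = 32 - 27 = 5
Network last octet = 237 AND mask = 224
Host part size = 2^5 - 1 = 31
Broadcast last octet = 224 OR 31 = 255

255


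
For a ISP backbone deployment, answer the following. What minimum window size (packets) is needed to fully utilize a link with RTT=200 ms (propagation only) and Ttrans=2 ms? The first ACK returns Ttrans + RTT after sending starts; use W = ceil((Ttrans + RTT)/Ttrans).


Given: Ttrans = 2 ms, RTT = 200 ms (= 2 * Tprop, Tprop = 100 ms)
Time until first ACK returns = Ttrans + RTT = 2 + 200 = 202 ms
Need W * Ttrans >= Ttrans + RTT  ->  W >= (Ttrans + RTT) / Ttrans
(Ttrans + RTT) / Ttrans = 202 / 2 = 101
W_min = ceil(101) = 101

101


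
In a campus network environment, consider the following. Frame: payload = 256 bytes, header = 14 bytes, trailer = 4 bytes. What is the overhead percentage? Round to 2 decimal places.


Given: payload = 256 B, header = 14 B, trailer = 4 B
Overhead bytes = header + trailer = 14 + 4 = 18
Total frame = payload + overhead = 256 + 18 = 274
Overhead % = 18 / 274 * 100 = 6.5693% -> 6.57% (2 dp)

6.57


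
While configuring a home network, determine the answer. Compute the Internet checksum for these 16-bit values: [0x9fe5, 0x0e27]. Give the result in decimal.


Given words: [0x9fe5, 0x0e27]
Step 1: Sum all words
Raw sum = 40933 + 3623 = 44556
One's complement = ~44556 & 0xFFFF = 20979

20979


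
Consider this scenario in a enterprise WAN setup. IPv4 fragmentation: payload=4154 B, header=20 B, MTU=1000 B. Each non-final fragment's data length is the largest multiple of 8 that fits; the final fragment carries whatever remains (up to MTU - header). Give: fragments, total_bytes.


Max data per non-final fragment = floor((MTU - header)/8)*8 = floor((1000 - 20)/8)*8 = floor(980/8)*8 = 976 B
Final fragment needs no 8-byte alignment: it can carry up to MTU - header = 980 B
Non-final fragments needed = ceil((payload - 980) / 976) = ceil(3174/976) = ceil(3.2520) = 4
Number of fragments = 4 + 1 = 5
Fragment sizes (data): 4 * 976 B + 250 B (last, 250 <= 980 OK)
Total bytes sent = payload + n_frags * header = 4154 + 5*20 = 4154 + 100 = 4254 B

5, 4254


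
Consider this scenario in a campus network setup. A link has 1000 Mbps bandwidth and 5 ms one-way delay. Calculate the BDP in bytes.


Given: bandwidth = 1000 Mbps, delay = 5 ms
BDP in bits = 1000 * 10^6 * 5 / 1000
BDP in bits = 5000000
BDP in bytes = 5000000 / 8 = 625000

625000


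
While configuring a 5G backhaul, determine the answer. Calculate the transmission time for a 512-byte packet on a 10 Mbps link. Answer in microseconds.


Given: packet = 512 bytes, bandwidth = 10 Mbps
Packet in bits = 512 * 8 = 4096 bits
Bandwidth = 10 * 10^6 = 10000000 bps
Time = 4096 / 10000000 seconds
Time in us = 4096 * 10^6 / 10000000 = 409.6

409.6


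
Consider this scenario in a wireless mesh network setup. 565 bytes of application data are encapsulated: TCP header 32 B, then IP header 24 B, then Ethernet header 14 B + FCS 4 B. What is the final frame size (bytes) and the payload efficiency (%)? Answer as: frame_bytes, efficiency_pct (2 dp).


TCP segment = 565 + 32 = 597 B
IP packet = 597 + 24 = 621 B
Ethernet frame = 621 + 14 + 4 = 639 B
Efficiency = app / frame = 565 / 639 = 0.884194 = 88.4194% -> 88.42% (2 dp)

639, 88.42


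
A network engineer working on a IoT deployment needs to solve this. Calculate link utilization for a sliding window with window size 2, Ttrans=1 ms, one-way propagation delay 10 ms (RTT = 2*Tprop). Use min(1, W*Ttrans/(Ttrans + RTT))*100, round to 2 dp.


Given: W = 2, Ttrans = 1 ms, RTT = 20 ms (= 2 * Tprop, Tprop = 10 ms)
Cycle time = Ttrans + RTT = 1 + 20 = 21 ms (first packet sent until its ACK returns)
W * Ttrans = 2 * 1 = 2 ms of sending per cycle
W * Ttrans / (Ttrans + RTT) = 2 / 21 = 0.095238
U = min(1, 0.095238) = 0.095238
U% = 9.52%

9.52


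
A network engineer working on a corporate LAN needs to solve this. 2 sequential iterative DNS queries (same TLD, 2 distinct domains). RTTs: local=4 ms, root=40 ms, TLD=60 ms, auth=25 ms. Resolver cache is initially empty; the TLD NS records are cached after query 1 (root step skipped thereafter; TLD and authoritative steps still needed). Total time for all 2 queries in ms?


Lookup 1 (cold cache): local + root + TLD + auth = 4 + 40 + 60 + 25 = 129 ms
Lookups 2..2 (TLD NS cached -> skip root; new domain -> still ask TLD and auth): local + TLD + auth = 4 + 60 + 25 = 89 ms each
Remaining 1 lookups: 1 * 89 = 89 ms
Total = 129 + 89 = 218 ms

218


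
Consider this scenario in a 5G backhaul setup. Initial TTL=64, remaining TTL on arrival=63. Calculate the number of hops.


Given: initial TTL = 64, received TTL = 63
Hops = initial TTL - received TTL
Hops = 64 - 63 = 1

1


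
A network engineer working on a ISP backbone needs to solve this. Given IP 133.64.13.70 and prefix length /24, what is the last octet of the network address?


Given: IP = 133.64.13.70, prefix = /24
Subnet mask = 255.255.255.0
Last octet of IP: 70
Last octet of mask: 0
Network last octet = 70 AND 0 = 0

0


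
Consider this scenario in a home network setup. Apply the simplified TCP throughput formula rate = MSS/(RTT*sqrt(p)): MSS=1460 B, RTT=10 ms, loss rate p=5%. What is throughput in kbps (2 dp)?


Given: MSS = 1460 bytes, RTT = 10 ms, loss = 5%
RTT in seconds = 10 / 1000 = 0.01
Loss rate = 5% = 0.05
sqrt(loss) = sqrt(0.05) = 0.223606797750
Throughput (bytes/s) = 1460 / (0.01 * 0.223606797750) = 652931.8494
Throughput (kbps) = 652931.8494 * 8 / 1000 = 5223.454795 -> 5223.45 kbps (2 dp)

5223.45


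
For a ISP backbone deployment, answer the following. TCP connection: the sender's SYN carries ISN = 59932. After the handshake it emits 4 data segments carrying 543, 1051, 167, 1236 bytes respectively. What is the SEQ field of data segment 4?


The SYN occupies sequence number ISN = 59932, so the first data byte is ISN + 1 = 59933.
SEQ of data segment i = (ISN + 1) + sum of payload sizes of segments 1..i-1.
Segment 1: SEQ = 59933, payload = 543 bytes
Segment 2: SEQ = 60476, payload = 1051 bytes
Segment 3: SEQ = 61527, payload = 167 bytes
Segment 4: SEQ = 61694, payload = 1236 bytes
SEQ of segment 4 = 59933 + 543 + 1051 + 167 = 61694

61694


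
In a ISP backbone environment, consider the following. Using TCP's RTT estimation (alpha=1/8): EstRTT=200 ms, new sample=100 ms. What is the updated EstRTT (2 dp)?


Given: EstRTT = 200 ms, SampleRTT = 100 ms, alpha = 1/8
New EstRTT = (1 - alpha) * EstRTT + alpha * SampleRTT
(7/8) * 200 = 175
(1/8) * 100 = 12.5
New EstRTT = 175 + 12.5 = 187.5 ms -> 187.50 ms (2 dp)

187.50


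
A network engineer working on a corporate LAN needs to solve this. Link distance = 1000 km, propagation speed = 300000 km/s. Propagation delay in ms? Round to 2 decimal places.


Given: distance = 1000 km, speed = 300000 km/s
Delay = distance / speed = 1000 / 300000 seconds
Delay in ms = 1000 * 1000 / 300000
Delay = 3.3333 ms
Rounded to 2 dp = 3.33 ms

3.33


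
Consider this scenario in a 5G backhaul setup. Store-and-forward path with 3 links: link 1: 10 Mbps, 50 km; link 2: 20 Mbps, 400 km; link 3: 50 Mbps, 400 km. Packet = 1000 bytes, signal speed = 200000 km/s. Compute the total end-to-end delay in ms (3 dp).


Packet = 1000 bytes = 8000 bits. Store-and-forward: sum (t_trans + t_prop) per link.
Link 1: t_trans = 8000/(10*10^6) s = 0.8000 ms; t_prop = 50/200000 s = 0.2500 ms; subtotal = 1.0500 ms
Link 2: t_trans = 8000/(20*10^6) s = 0.4000 ms; t_prop = 400/200000 s = 2.0000 ms; subtotal = 2.4000 ms
Link 3: t_trans = 8000/(50*10^6) s = 0.1600 ms; t_prop = 400/200000 s = 2.0000 ms; subtotal = 2.1600 ms
End-to-end = 1.0500 + 2.4000 + 2.1600 = 5.6100 ms -> 5.610 ms (3 dp)

5.610


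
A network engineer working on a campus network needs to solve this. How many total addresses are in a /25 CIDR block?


Given: CIDR prefix /25
Host bits = 32 - 25 = 7
Total addresses = 2^7 = 128

128


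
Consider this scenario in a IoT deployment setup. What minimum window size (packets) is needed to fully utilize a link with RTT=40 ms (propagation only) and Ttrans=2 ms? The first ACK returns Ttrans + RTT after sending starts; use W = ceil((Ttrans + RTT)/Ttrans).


Given: Ttrans = 2 ms, RTT = 40 ms (= 2 * Tprop, Tprop = 20 ms)
Time until first ACK returns = Ttrans + RTT = 2 + 40 = 42 ms
Need W * Ttrans >= Ttrans + RTT  ->  W >= (Ttrans + RTT) / Ttrans
(Ttrans + RTT) / Ttrans = 42 / 2 = 21
W_min = ceil(21) = 21

21


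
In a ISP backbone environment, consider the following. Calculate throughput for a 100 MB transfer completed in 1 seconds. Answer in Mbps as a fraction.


Given: file = 100 MB, time = 1 s
File in Mb = 100 * 8 = 800 Mb
Throughput = 800 / 1 Mbps
Throughput = 800 Mbps

800


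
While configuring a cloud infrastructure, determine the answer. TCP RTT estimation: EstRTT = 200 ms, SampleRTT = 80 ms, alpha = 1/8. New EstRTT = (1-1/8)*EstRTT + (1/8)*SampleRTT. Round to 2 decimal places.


Given: EstRTT = 200 ms, SampleRTT = 80 ms, alpha = 1/8
New EstRTT = (1 - alpha) * EstRTT + alpha * SampleRTT
(7/8) * 200 = 175
(1/8) * 80 = 10
New EstRTT = 175 + 10 = 185 ms -> 185.00 ms (2 dp)

185.00


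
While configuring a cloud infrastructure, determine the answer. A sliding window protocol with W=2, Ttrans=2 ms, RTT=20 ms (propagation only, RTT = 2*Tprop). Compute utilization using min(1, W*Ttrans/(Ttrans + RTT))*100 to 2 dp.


Given: W = 2, Ttrans = 2 ms, RTT = 20 ms (= 2 * Tprop, Tprop = 10 ms)
Cycle time = Ttrans + RTT = 2 + 20 = 22 ms (first packet sent until its ACK returns)
W * Ttrans = 2 * 2 = 4 ms of sending per cycle
W * Ttrans / (Ttrans + RTT) = 4 / 22 = 0.181818
U = min(1, 0.181818) = 0.181818
U% = 18.18%

18.18


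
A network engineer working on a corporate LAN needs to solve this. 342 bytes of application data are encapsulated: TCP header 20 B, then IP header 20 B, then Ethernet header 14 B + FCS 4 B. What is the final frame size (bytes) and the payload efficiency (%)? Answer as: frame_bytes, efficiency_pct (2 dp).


TCP segment = 342 + 20 = 362 B
IP packet = 362 + 20 = 382 B
Ethernet frame = 382 + 14 + 4 = 400 B
Efficiency = app / frame = 342 / 400 = 0.855000 = 85.5000% -> 85.50% (2 dp)

400, 85.50


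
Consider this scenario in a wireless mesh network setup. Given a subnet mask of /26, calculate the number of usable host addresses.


Given: subnet mask /26
Host bits = 32 - 26 = 6
Total addresses = 2^6 = 64
Usable hosts = 64 - 2 (network + broadcast) = 62

62


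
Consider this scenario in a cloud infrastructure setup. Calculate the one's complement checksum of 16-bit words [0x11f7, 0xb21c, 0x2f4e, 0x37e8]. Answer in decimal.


Given words: [0x11f7, 0xb21c, 0x2f4e, 0x37e8]
Step 1: Sum all words
Raw sum = 4599 + 45596 + 12110 + 14312 = 76617
Step 2: Fold carry: (11081 + 1) = 11082
One's complement = ~11082 & 0xFFFF = 54453

54453


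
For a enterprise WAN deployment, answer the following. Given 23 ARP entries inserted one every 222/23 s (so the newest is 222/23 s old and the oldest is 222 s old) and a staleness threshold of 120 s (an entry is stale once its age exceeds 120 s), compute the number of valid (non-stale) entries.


Ages are k * 222/23 s for k = 1..23 (spacing = 9.6522 s).
Entry k is valid iff k * 222/23 <= 120 iff k <= 23 * 120 / 222 = 12.4324
n_valid = floor(12.4324) = 12
(n_stale = 23 - 12 = 11)

12


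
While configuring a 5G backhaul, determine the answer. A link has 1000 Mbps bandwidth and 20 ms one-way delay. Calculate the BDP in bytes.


Given: bandwidth = 1000 Mbps, delay = 20 ms
BDP in bits = 1000 * 10^6 * 20 / 1000
BDP in bits = 20000000
BDP in bytes = 20000000 / 8 = 2500000

2500000


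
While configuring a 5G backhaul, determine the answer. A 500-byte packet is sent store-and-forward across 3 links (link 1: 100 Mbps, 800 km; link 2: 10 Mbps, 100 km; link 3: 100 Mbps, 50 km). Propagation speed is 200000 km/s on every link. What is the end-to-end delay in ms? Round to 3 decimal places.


Packet = 500 bytes = 4000 bits. Store-and-forward: sum (t_trans + t_prop) per link.
Link 1: t_trans = 4000/(100*10^6) s = 0.0400 ms; t_prop = 800/200000 s = 4.0000 ms; subtotal = 4.0400 ms
Link 2: t_trans = 4000/(10*10^6) s = 0.4000 ms; t_prop = 100/200000 s = 0.5000 ms; subtotal = 0.9000 ms
Link 3: t_trans = 4000/(100*10^6) s = 0.0400 ms; t_prop = 50/200000 s = 0.2500 ms; subtotal = 0.2900 ms
End-to-end = 4.0400 + 0.9000 + 0.2900 = 5.2300 ms -> 5.230 ms (3 dp)

5.230


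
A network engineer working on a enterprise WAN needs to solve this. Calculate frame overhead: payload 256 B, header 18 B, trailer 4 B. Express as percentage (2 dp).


Given: payload = 256 B, header = 18 B, trailer = 4 B
Overhead bytes = header + trailer = 18 + 4 = 22
Total frame = payload + overhead = 256 + 22 = 278
Overhead % = 22 / 278 * 100 = 7.9137% -> 7.91% (2 dp)

7.91


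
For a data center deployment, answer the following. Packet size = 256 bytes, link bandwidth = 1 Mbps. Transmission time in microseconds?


Given: packet = 256 bytes, bandwidth = 1 Mbps
Packet in bits = 256 * 8 = 2048 bits
Bandwidth = 1 * 10^6 = 1000000 bps
Time = 2048 / 1000000 seconds
Time in us = 2048 * 10^6 / 1000000 = 2048

2048


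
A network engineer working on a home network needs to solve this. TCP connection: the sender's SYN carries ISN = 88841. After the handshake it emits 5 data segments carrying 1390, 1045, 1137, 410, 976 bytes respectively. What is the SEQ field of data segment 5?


The SYN occupies sequence number ISN = 88841, so the first data byte is ISN + 1 = 88842.
SEQ of data segment i = (ISN + 1) + sum of payload sizes of segments 1..i-1.
Segment 1: SEQ = 88842, payload = 1390 bytes
Segment 2: SEQ = 90232, payload = 1045 bytes
Segment 3: SEQ = 91277, payload = 1137 bytes
Segment 4: SEQ = 92414, payload = 410 bytes
Segment 5: SEQ = 92824, payload = 976 bytes
SEQ of segment 5 = 88842 + 1390 + 1045 + 1137 + 410 = 92824

92824


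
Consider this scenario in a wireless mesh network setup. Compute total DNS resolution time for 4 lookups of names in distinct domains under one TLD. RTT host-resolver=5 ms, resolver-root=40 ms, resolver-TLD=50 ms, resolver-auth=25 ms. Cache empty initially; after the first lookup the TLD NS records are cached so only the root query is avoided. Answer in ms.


Lookup 1 (cold cache): local + root + TLD + auth = 5 + 40 + 50 + 25 = 120 ms
Lookups 2..4 (TLD NS cached -> skip root; new domain -> still ask TLD and auth): local + TLD + auth = 5 + 50 + 25 = 80 ms each
Remaining 3 lookups: 3 * 80 = 240 ms
Total = 120 + 240 = 360 ms

360


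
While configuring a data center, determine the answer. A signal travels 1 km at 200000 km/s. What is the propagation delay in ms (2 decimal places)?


Given: distance = 1 km, speed = 200000 km/s
Delay = distance / speed = 1 / 200000 seconds
Delay in ms = 1 * 1000 / 200000
Delay = 0.0050 ms
Rounded to 2 dp = 0.01 ms

0.01


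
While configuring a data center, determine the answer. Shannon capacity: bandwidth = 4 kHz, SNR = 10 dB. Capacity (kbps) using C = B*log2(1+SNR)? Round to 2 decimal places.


Given: B = 4 kHz, SNR = 10 dB
SNR linear = 10^(10/10) = 10
1 + SNR = 11
log2(11) = 3.4594316186
C = 4 * 1000 * 3.4594316186 = 13837.7265 bps
C = 13.837726 kbps -> 13.84 kbps (2 dp)

13.84


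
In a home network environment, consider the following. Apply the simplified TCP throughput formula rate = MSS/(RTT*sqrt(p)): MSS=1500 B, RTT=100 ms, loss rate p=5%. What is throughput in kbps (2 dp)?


Given: MSS = 1500 bytes, RTT = 100 ms, loss = 5%
RTT in seconds = 100 / 1000 = 0.1
Loss rate = 5% = 0.05
sqrt(loss) = sqrt(0.05) = 0.223606797750
Throughput (bytes/s) = 1500 / (0.1 * 0.223606797750) = 67082.0393
Throughput (kbps) = 67082.0393 * 8 / 1000 = 536.656315 -> 536.66 kbps (2 dp)

536.66


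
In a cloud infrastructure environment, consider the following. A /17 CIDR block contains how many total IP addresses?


Given: CIDR prefix /17
Host bits = 32 - 17 = 15
Total addresses = 2^15 = 32768

32768


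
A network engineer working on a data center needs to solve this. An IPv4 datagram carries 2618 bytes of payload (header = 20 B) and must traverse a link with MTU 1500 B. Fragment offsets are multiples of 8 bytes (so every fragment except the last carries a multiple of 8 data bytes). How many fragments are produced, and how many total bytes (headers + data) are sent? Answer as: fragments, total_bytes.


Max data per non-final fragment = floor((MTU - header)/8)*8 = floor((1500 - 20)/8)*8 = floor(1480/8)*8 = 1480 B
Final fragment needs no 8-byte alignment: it can carry up to MTU - header = 1480 B
Non-final fragments needed = ceil((payload - 1480) / 1480) = ceil(1138/1480) = ceil(0.7689) = 1
Number of fragments = 1 + 1 = 2
Fragment sizes (data): 1 * 1480 B + 1138 B (last, 1138 <= 1480 OK)
Total bytes sent = payload + n_frags * header = 2618 + 2*20 = 2618 + 40 = 2658 B

2, 2658


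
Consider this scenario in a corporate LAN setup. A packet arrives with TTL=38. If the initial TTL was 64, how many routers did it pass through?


Given: initial TTL = 64, received TTL = 38
Hops = initial TTL - received TTL
Hops = 64 - 38 = 26

26


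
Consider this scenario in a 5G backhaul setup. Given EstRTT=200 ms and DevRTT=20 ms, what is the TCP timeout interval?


Given: EstRTT = 200 ms, DevRTT = 20 ms
Timeout = EstRTT + 4 * DevRTT
4 * DevRTT = 4 * 20 = 80
Timeout = 200 + 80 = 280 ms

280


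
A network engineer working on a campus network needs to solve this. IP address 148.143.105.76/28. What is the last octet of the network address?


Given: IP = 148.143.105.76, prefix = /28
Subnet mask = 255.255.255.240
Last octet of IP: 76
Last octet of mask: 240
Network last octet = 76 AND 240 = 64

64


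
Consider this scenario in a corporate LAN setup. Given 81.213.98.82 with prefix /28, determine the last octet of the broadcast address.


Given: IP = 81.213.98.82, prefix = /28
Host bits = 32 - 28 = 4
Network last octet = 82 AND mask = 80
Host part size = 2^4 - 1 = 15
Broadcast last octet = 80 OR 15 = 95

95


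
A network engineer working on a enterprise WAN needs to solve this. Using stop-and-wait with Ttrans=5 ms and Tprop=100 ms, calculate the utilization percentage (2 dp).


Given: Ttrans = 5 ms, Tprop = 100 ms
RTT = 2 * Tprop = 2 * 100 = 200 ms
U = Ttrans / (Ttrans + RTT)
U = 5 / (5 + 200)
U = 5 / 205 = 0.02439
U% = 2.44%

2.44
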